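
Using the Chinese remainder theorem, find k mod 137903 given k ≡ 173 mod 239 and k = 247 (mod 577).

93144

239⁻¹ mod 577: 239*169 ≡ 1 (mod 577), so 239⁻¹ ≡ 169.
k = 173 + 239*((247 − 173)*169 mod 577) = 173 + 239*389 = 93144.
Check: 93144 mod 239 = 173, 93144 mod 577 = 247. ✓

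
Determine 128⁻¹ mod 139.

139 = 1×128 + 11
128 = 11×11 + 7
11 = 1×7 + 4
7 = 1×4 + 3
4 = 1×3 + 1
3 = 3×1 + 0
gcd(128, 139) = 1, so the inverse exists.
Back-substitute for 1:
1 = 1×4 − 1×3
  = −1×7 + 2×4
  = 2×11 − 3×7
  = −3×128 + 35×11
  = 35×139 − 38×128
So 128⁻¹ ≡ −38 ≡ 101 (mod 139).

101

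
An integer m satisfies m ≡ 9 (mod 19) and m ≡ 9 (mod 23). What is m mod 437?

9

19⁻¹ mod 23: 19·17 ≡ 1 (mod 23), so 19⁻¹ ≡ 17.
m = 9 + 19·((9 − 9)·17 mod 23) = 9 + 19·0 = 9.
Check: 9 mod 19 = 9, 9 mod 23 = 9. ✓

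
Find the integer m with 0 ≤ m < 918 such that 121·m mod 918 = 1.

349

Run the extended Euclidean algorithm:
918 = 7·121 + 71
121 = 1·71 + 50
71 = 1·50 + 21
50 = 2·21 + 8
21 = 2·8 + 5
8 = 1·5 + 3
5 = 1·3 + 2
3 = 1·2 + 1
2 = 2·1 + 0
gcd(121, 918) = 1, so the inverse exists.
Bézout: 1 = −46·918 + 349·121.
So 121⁻¹ ≡ 349 (mod 918).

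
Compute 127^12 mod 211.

203

127^1 ≡ 127 (mod 211)
127^2 ≡ 127^2 = 16129 ≡ 93 (mod 211)
127^4 ≡ 93^2 = 8649 ≡ 209 (mod 211)
127^8 ≡ 209^2 = 43681 ≡ 4 (mod 211)
127^12 = 127^8 × 127^4 ≡ 4 × 209 (mod 211).
4 × 209 = 836 ≡ 203 (mod 211).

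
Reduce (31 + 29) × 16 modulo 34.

31 + 29 = 60 ≡ 26 (mod 34)
26 × 16 = 416 ≡ 8 (mod 34)

8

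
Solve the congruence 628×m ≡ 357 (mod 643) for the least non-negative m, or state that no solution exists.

gcd(628, 643) = 1, so a unique solution mod 643 exists.
628⁻¹ ≡ 300 (mod 643).
m ≡ 300×357 ≡ 362 (mod 643).

362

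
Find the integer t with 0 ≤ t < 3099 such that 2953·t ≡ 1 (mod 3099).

Run the extended Euclidean algorithm:
3099 = 1·2953 + 146
2953 = 20·146 + 33
146 = 4·33 + 14
33 = 2·14 + 5
14 = 2·5 + 4
5 = 1·4 + 1
4 = 4·1 + 0
gcd(2953, 3099) = 1, so the inverse exists.
Back-substitute for 1:
1 = 1·5 − 1·4
  = −1·14 + 3·5
  = 3·33 − 7·14
  = −7·146 + 31·33
  = 31·2953 − 627·146
  = −627·3099 + 658·2953
So 2953⁻¹ ≡ 658 (mod 3099).

658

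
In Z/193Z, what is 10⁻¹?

58

Apply the Euclidean algorithm and back-substitute:
193 = 19*10 + 3
10 = 3*3 + 1
3 = 3*1 + 0
gcd(10, 193) = 1, so the inverse exists.
Back-substitute for 1:
1 = 1*10 − 3*3
  = −3*193 + 58*10
So 10⁻¹ ≡ 58 (mod 193).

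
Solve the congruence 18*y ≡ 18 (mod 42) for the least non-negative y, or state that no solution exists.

1

gcd(18, 42) = 6, and 6 | 18, so solutions exist.
Divide through by 6: 3*y ≡ 3 (mod 7).
3⁻¹ ≡ 5 (mod 7).
y ≡ 5*3 ≡ 1 (mod 7).
The smallest non-negative solution is y = 1.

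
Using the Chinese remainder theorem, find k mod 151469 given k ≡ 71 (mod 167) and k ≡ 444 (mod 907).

167⁻¹ mod 907: 167×592 ≡ 1 (mod 907), so 167⁻¹ ≡ 592.
k = 71 + 167×((444 − 71)×592 mod 907) = 71 + 167×415 = 69376.
Check: 69376 mod 167 = 71, 69376 mod 907 = 444. ✓

69376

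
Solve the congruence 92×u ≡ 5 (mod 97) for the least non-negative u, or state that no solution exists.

gcd(92, 97) = 1, so a unique solution mod 97 exists.
92⁻¹ ≡ 58 (mod 97).
u ≡ 58×5 ≡ 96 (mod 97).

96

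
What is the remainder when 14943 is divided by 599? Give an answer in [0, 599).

567

14943 = 24×599 + 567, so 14943 ≡ 567 (mod 599).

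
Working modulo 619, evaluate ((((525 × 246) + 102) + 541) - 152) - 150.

120

525 × 246 = 129150 ≡ 398 (mod 619)
398 + 102 = 500
500 + 541 = 1041 ≡ 422 (mod 619)
422 - 152 = 270
270 - 150 = 120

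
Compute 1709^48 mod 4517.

Using repeated squaring:
48 in binary is 110000, i.e. 48 = 32 + 16.
1709^1 ≡ 1709 (mod 4517)
1709^2 ≡ 1709^2 = 2920681 ≡ 2699 (mod 4517)
1709^4 ≡ 2699^2 = 7284601 ≡ 3197 (mod 4517)
1709^8 ≡ 3197^2 = 10220809 ≡ 3355 (mod 4517)
1709^16 ≡ 3355^2 = 11256025 ≡ 4178 (mod 4517)
1709^32 ≡ 4178^2 = 17455684 ≡ 1996 (mod 4517)
1709^48 = 1709^32 × 1709^16 ≡ 1996 × 4178 (mod 4517).
1996 × 4178 = 8339288 ≡ 906 (mod 4517).

906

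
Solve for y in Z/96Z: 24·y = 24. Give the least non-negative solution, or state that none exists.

1

gcd(24, 96) = 24, and 24 | 24, so solutions exist.
Divide through by 24: 1·y ≡ 1 (mod 4).
1⁻¹ ≡ 1 (mod 4).
y ≡ 1·1 ≡ 1 (mod 4).
The smallest non-negative solution is y = 1.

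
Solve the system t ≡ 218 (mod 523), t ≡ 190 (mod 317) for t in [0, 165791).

523⁻¹ mod 317: 523*297 ≡ 1 (mod 317), so 523⁻¹ ≡ 297.
t = 218 + 523*((190 − 218)*297 mod 317) = 218 + 523*243 = 127307.

127307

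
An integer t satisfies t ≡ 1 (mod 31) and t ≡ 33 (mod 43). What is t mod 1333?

807

31⁻¹ mod 43: 31*25 ≡ 1 (mod 43), so 31⁻¹ ≡ 25.
t = 1 + 31*((33 − 1)*25 mod 43) = 1 + 31*26 = 807.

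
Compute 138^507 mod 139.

138

Using repeated squaring:
138^1 ≡ 138 (mod 139)
138^2 ≡ 138^2 = 19044 ≡ 1 (mod 139)
138^4 ≡ 1^2 = 1 (mod 139)
138^8 ≡ 1^2 = 1 (mod 139)
138^16 ≡ 1^2 = 1 (mod 139)
138^32 ≡ 1^2 = 1 (mod 139)
138^64 ≡ 1^2 = 1 (mod 139)
138^128 ≡ 1^2 = 1 (mod 139)
138^256 ≡ 1^2 = 1 (mod 139)
138^507 = 138^256 · 138^128 · 138^64 · 138^32 · 138^16 · 138^8 · 138^2 · 138^1 ≡ 1 · 1 · 1 · 1 · 1 · 1 · 1 · 138 (mod 139).
Accumulate the product:
1 · 1 = 1
1 · 1 = 1
1 · 1 = 1
1 · 1 = 1
1 · 1 = 1
1 · 1 = 1
1 · 138 = 138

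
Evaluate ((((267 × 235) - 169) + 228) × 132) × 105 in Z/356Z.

8

267 × 235 = 62745 ≡ 89 (mod 356)
89 - 169 = -80 ≡ 276 (mod 356)
276 + 228 = 504 ≡ 148 (mod 356)
148 × 132 = 19536 ≡ 312 (mod 356)
312 × 105 = 32760 ≡ 8 (mod 356)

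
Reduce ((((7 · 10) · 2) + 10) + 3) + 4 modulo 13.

7 · 10 = 70 ≡ 5 (mod 13)
5 · 2 = 10
10 + 10 = 20 ≡ 7 (mod 13)
7 + 3 = 10
10 + 4 = 14 ≡ 1 (mod 13)

1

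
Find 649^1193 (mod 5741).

Compute successive squares:
1193 in binary is 10010101001, i.e. 1193 = 1024 + 128 + 32 + 8 + 1.
649^1 ≡ 649 (mod 5741)
649^2 ≡ 649^2 = 421201 ≡ 2108 (mod 5741)
649^4 ≡ 2108^2 = 4443664 ≡ 130 (mod 5741)
649^8 ≡ 130^2 = 16900 ≡ 5418 (mod 5741)
649^16 ≡ 5418^2 = 29354724 ≡ 991 (mod 5741)
649^32 ≡ 991^2 = 982081 ≡ 370 (mod 5741)
649^64 ≡ 370^2 = 136900 ≡ 4857 (mod 5741)
649^128 ≡ 4857^2 = 23590449 ≡ 680 (mod 5741)
649^256 ≡ 680^2 = 462400 ≡ 3120 (mod 5741)
649^512 ≡ 3120^2 = 9734400 ≡ 3405 (mod 5741)
649^1024 ≡ 3405^2 = 11594025 ≡ 2946 (mod 5741)
649^1193 = 649^1024 × 649^128 × 649^32 × 649^8 × 649^1 ≡ 2946 × 680 × 370 × 5418 × 649 (mod 5741).
Accumulate the product:
2946 × 680 = 2003280 ≡ 5412
5412 × 370 = 2002440 ≡ 4572
4572 × 5418 = 24771096 ≡ 4422
4422 × 649 = 2869878 ≡ 5119

5119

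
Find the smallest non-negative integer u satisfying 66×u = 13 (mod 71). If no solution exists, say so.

gcd(66, 71) = 1, so a unique solution mod 71 exists.
66⁻¹ ≡ 14 (mod 71).
u ≡ 14×13 ≡ 40 (mod 71).

40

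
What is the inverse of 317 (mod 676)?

676 = 2·317 + 42
317 = 7·42 + 23
42 = 1·23 + 19
23 = 1·19 + 4
19 = 4·4 + 3
4 = 1·3 + 1
3 = 3·1 + 0
gcd(317, 676) = 1, so the inverse exists.
Back-substitute for 1:
1 = 1·4 − 1·3
  = −1·19 + 5·4
  = 5·23 − 6·19
  = −6·42 + 11·23
  = 11·317 − 83·42
  = −83·676 + 177·317
So 317⁻¹ ≡ 177 (mod 676).

177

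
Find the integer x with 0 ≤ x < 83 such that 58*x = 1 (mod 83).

73

83 = 1×58 + 25
58 = 2×25 + 8
25 = 3×8 + 1
8 = 8×1 + 0
gcd(58, 83) = 1, so the inverse exists.
Back-substitute for 1:
1 = 1×25 − 3×8
  = −3×58 + 7×25
  = 7×83 − 10×58
So 58⁻¹ ≡ −10 ≡ 73 (mod 83).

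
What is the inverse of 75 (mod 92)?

27

By the extended Euclidean algorithm:
92 = 1*75 + 17
75 = 4*17 + 7
17 = 2*7 + 3
7 = 2*3 + 1
3 = 3*1 + 0
gcd(75, 92) = 1, so the inverse exists.
Back-substitute for 1:
1 = 1*7 − 2*3
  = −2*17 + 5*7
  = 5*75 − 22*17
  = −22*92 + 27*75
So 75⁻¹ ≡ 27 (mod 92).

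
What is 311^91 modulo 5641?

454

Using repeated squaring:
91 in binary is 1011011, i.e. 91 = 64 + 16 + 8 + 2 + 1.
311^1 ≡ 311 (mod 5641)
311^2 ≡ 311^2 = 96721 ≡ 824 (mod 5641)
311^4 ≡ 824^2 = 678976 ≡ 2056 (mod 5641)
311^8 ≡ 2056^2 = 4227136 ≡ 2027 (mod 5641)
311^16 ≡ 2027^2 = 4108729 ≡ 2081 (mod 5641)
311^32 ≡ 2081^2 = 4330561 ≡ 3914 (mod 5641)
311^64 ≡ 3914^2 = 15319396 ≡ 4081 (mod 5641)
311^91 = 311^64 * 311^16 * 311^8 * 311^2 * 311^1 ≡ 4081 * 2081 * 2027 * 824 * 311 (mod 5641).
Accumulate the product:
4081 * 2081 = 8492561 ≡ 2856
2856 * 2027 = 5789112 ≡ 1446
1446 * 824 = 1191504 ≡ 1253
1253 * 311 = 389683 ≡ 454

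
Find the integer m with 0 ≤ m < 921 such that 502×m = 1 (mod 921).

688

921 = 1*502 + 419
502 = 1*419 + 83
419 = 5*83 + 4
83 = 20*4 + 3
4 = 1*3 + 1
3 = 3*1 + 0
gcd(502, 921) = 1, so the inverse exists.
Back-substitute for 1:
1 = 1*4 − 1*3
  = −1*83 + 21*4
  = 21*419 − 106*83
  = −106*502 + 127*419
  = 127*921 − 233*502
So 502⁻¹ ≡ −233 ≡ 688 (mod 921).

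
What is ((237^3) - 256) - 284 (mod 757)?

425

(237)^3 ≡ 208 (mod 757)
208 - 256 = -48 ≡ 709 (mod 757)
709 - 284 = 425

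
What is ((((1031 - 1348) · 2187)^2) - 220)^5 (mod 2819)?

291

1031 - 1348 = -317 ≡ 2502 (mod 2819)
2502 · 2187 = 5471874 ≡ 195 (mod 2819)
(195)^2 ≡ 1378 (mod 2819)
1378 - 220 = 1158
(1158)^5 ≡ 291 (mod 2819)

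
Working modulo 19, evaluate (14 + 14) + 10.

0

14 + 14 = 28 ≡ 9 (mod 19)
9 + 10 = 19 ≡ 0 (mod 19)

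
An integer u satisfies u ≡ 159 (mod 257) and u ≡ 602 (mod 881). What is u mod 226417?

15579

257⁻¹ mod 881: 257*24 ≡ 1 (mod 881), so 257⁻¹ ≡ 24.
u = 159 + 257*((602 − 159)*24 mod 881) = 159 + 257*60 = 15579.
Check: 15579 mod 257 = 159, 15579 mod 881 = 602. ✓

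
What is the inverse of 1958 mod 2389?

194

Apply the Euclidean algorithm and back-substitute:
2389 = 1·1958 + 431
1958 = 4·431 + 234
431 = 1·234 + 197
234 = 1·197 + 37
197 = 5·37 + 12
37 = 3·12 + 1
12 = 12·1 + 0
gcd(1958, 2389) = 1, so the inverse exists.
Back-substitute for 1:
1 = 1·37 − 3·12
  = −3·197 + 16·37
  = 16·234 − 19·197
  = −19·431 + 35·234
  = 35·1958 − 159·431
  = −159·2389 + 194·1958
So 1958⁻¹ ≡ 194 (mod 2389).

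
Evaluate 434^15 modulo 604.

452

Compute successive squares:
434^1 ≡ 434 (mod 604)
434^2 ≡ 434^2 = 188356 ≡ 512 (mod 604)
434^4 ≡ 512^2 = 262144 ≡ 8 (mod 604)
434^8 ≡ 8^2 = 64 (mod 604)
434^15 = 434^8 × 434^4 × 434^2 × 434^1 ≡ 64 × 8 × 512 × 434 (mod 604).
Accumulate the product:
64 × 8 = 512
512 × 512 = 262144 ≡ 8
8 × 434 = 3472 ≡ 452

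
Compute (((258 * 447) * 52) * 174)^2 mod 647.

258 * 447 = 115326 ≡ 160 (mod 647)
160 * 52 = 8320 ≡ 556 (mod 647)
556 * 174 = 96744 ≡ 341 (mod 647)
(341)^2 ≡ 468 (mod 647)

468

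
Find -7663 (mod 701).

-7663 = -11·701 + 48, so -7663 ≡ 48 (mod 701).

48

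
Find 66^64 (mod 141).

Using repeated squaring:
66^1 ≡ 66 (mod 141)
66^2 ≡ 66^2 = 4356 ≡ 126 (mod 141)
66^4 ≡ 126^2 = 15876 ≡ 84 (mod 141)
66^8 ≡ 84^2 = 7056 ≡ 6 (mod 141)
66^16 ≡ 6^2 = 36 (mod 141)
66^32 ≡ 36^2 = 1296 ≡ 27 (mod 141)
66^64 ≡ 27^2 = 729 ≡ 24 (mod 141)
So 66^64 ≡ 24 (mod 141).

24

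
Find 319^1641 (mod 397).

151

Compute successive squares:
1641 in binary is 11001101001, i.e. 1641 = 1024 + 512 + 64 + 32 + 8 + 1.
319^1 ≡ 319 (mod 397)
319^2 ≡ 319^2 = 101761 ≡ 129 (mod 397)
319^4 ≡ 129^2 = 16641 ≡ 364 (mod 397)
319^8 ≡ 364^2 = 132496 ≡ 295 (mod 397)
319^16 ≡ 295^2 = 87025 ≡ 82 (mod 397)
319^32 ≡ 82^2 = 6724 ≡ 372 (mod 397)
319^64 ≡ 372^2 = 138384 ≡ 228 (mod 397)
319^128 ≡ 228^2 = 51984 ≡ 374 (mod 397)
319^256 ≡ 374^2 = 139876 ≡ 132 (mod 397)
319^512 ≡ 132^2 = 17424 ≡ 353 (mod 397)
319^1024 ≡ 353^2 = 124609 ≡ 348 (mod 397)
319^1641 = 319^1024 × 319^512 × 319^64 × 319^32 × 319^8 × 319^1 ≡ 348 × 353 × 228 × 372 × 295 × 319 (mod 397).
Accumulate the product:
348 × 353 = 122844 ≡ 171
171 × 228 = 38988 ≡ 82
82 × 372 = 30504 ≡ 332
332 × 295 = 97940 ≡ 278
278 × 319 = 88682 ≡ 151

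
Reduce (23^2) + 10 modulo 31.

(23)^2 ≡ 2 (mod 31)
2 + 10 = 12

12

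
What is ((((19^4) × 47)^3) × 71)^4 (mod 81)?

1

(19)^4 ≡ 73 (mod 81)
73 × 47 = 3431 ≡ 29 (mod 81)
(29)^3 ≡ 8 (mod 81)
8 × 71 = 568 ≡ 1 (mod 81)
(1)^4 ≡ 1 (mod 81)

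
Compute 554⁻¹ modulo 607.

481

Run the extended Euclidean algorithm:
607 = 1×554 + 53
554 = 10×53 + 24
53 = 2×24 + 5
24 = 4×5 + 4
5 = 1×4 + 1
4 = 4×1 + 0
gcd(554, 607) = 1, so the inverse exists.
Back-substitute for 1:
1 = 1×5 − 1×4
  = −1×24 + 5×5
  = 5×53 − 11×24
  = −11×554 + 115×53
  = 115×607 − 126×554
So 554⁻¹ ≡ −126 ≡ 481 (mod 607).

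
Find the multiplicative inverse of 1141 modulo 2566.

2566 = 2×1141 + 284
1141 = 4×284 + 5
284 = 56×5 + 4
5 = 1×4 + 1
4 = 4×1 + 0
gcd(1141, 2566) = 1, so the inverse exists.
Bézout: 1 = −229×2566 + 515×1141.
So 1141⁻¹ ≡ 515 (mod 2566).

515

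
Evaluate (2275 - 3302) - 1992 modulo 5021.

2275 - 3302 = -1027 ≡ 3994 (mod 5021)
3994 - 1992 = 2002

2002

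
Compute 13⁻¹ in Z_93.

93 = 7*13 + 2
13 = 6*2 + 1
2 = 2*1 + 0
gcd(13, 93) = 1, so the inverse exists.
Back-substitute for 1:
1 = 1*13 − 6*2
  = −6*93 + 43*13
So 13⁻¹ ≡ 43 (mod 93).

43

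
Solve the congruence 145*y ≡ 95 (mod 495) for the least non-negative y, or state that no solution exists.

gcd(145, 495) = 5, and 5 | 95, so solutions exist.
Divide through by 5: 29*y mod 99 = 19.
29⁻¹ ≡ 41 (mod 99).
y ≡ 41*19 ≡ 86 (mod 99).
The smallest non-negative solution is y = 86.

86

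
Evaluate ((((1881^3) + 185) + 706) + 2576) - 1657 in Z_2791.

810

(1881)^3 ≡ 1791 (mod 2791)
1791 + 185 = 1976
1976 + 706 = 2682
2682 + 2576 = 5258 ≡ 2467 (mod 2791)
2467 - 1657 = 810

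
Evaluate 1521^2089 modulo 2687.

1132

Using repeated squaring:
2089 in binary is 100000101001, i.e. 2089 = 2048 + 32 + 8 + 1.
1521^1 ≡ 1521 (mod 2687)
1521^2 ≡ 1521^2 = 2313441 ≡ 2621 (mod 2687)
1521^4 ≡ 2621^2 = 6869641 ≡ 1669 (mod 2687)
1521^8 ≡ 1669^2 = 2785561 ≡ 1829 (mod 2687)
1521^16 ≡ 1829^2 = 3345241 ≡ 2613 (mod 2687)
1521^32 ≡ 2613^2 = 6827769 ≡ 102 (mod 2687)
1521^64 ≡ 102^2 = 10404 ≡ 2343 (mod 2687)
1521^128 ≡ 2343^2 = 5489649 ≡ 108 (mod 2687)
1521^256 ≡ 108^2 = 11664 ≡ 916 (mod 2687)
1521^512 ≡ 916^2 = 839056 ≡ 712 (mod 2687)
1521^1024 ≡ 712^2 = 506944 ≡ 1788 (mod 2687)
1521^2048 ≡ 1788^2 = 3196944 ≡ 2101 (mod 2687)
1521^2089 = 1521^2048 · 1521^32 · 1521^8 · 1521^1 ≡ 2101 · 102 · 1829 · 1521 (mod 2687).
Accumulate the product:
2101 · 102 = 214302 ≡ 2029
2029 · 1829 = 3711041 ≡ 294
294 · 1521 = 447174 ≡ 1132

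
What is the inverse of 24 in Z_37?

17

By the extended Euclidean algorithm:
37 = 1×24 + 13
24 = 1×13 + 11
13 = 1×11 + 2
11 = 5×2 + 1
2 = 2×1 + 0
gcd(24, 37) = 1, so the inverse exists.
Back-substitute for 1:
1 = 1×11 − 5×2
  = −5×13 + 6×11
  = 6×24 − 11×13
  = −11×37 + 17×24
So 24⁻¹ ≡ 17 (mod 37).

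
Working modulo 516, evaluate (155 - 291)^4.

155 - 291 = -136 ≡ 380 (mod 516)
(380)^4 ≡ 208 (mod 516)

208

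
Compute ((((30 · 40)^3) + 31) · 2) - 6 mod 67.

30 · 40 = 1200 ≡ 61 (mod 67)
(61)^3 ≡ 52 (mod 67)
52 + 31 = 83 ≡ 16 (mod 67)
16 · 2 = 32
32 - 6 = 26

26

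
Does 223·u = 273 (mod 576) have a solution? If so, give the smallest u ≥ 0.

399

gcd(223, 576) = 1, so a unique solution mod 576 exists.
223⁻¹ ≡ 31 (mod 576).
u ≡ 31·273 ≡ 399 (mod 576).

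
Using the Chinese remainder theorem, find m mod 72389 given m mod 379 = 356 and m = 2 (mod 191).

379⁻¹ mod 191: 379*127 ≡ 1 (mod 191), so 379⁻¹ ≡ 127.
m = 356 + 379*((2 − 356)*127 mod 191) = 356 + 379*118 = 45078.
Check: 45078 mod 379 = 356, 45078 mod 191 = 2. ✓

45078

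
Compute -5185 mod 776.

247

-5185 = -7·776 + 247, so -5185 ≡ 247 (mod 776).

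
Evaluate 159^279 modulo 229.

165

Compute successive squares:
159^1 ≡ 159 (mod 229)
159^2 ≡ 159^2 = 25281 ≡ 91 (mod 229)
159^4 ≡ 91^2 = 8281 ≡ 37 (mod 229)
159^8 ≡ 37^2 = 1369 ≡ 224 (mod 229)
159^16 ≡ 224^2 = 50176 ≡ 25 (mod 229)
159^32 ≡ 25^2 = 625 ≡ 167 (mod 229)
159^64 ≡ 167^2 = 27889 ≡ 180 (mod 229)
159^128 ≡ 180^2 = 32400 ≡ 111 (mod 229)
159^256 ≡ 111^2 = 12321 ≡ 184 (mod 229)
159^279 = 159^256 · 159^16 · 159^4 · 159^2 · 159^1 ≡ 184 · 25 · 37 · 91 · 159 (mod 229).
Accumulate the product:
184 · 25 = 4600 ≡ 20
20 · 37 = 740 ≡ 53
53 · 91 = 4823 ≡ 14
14 · 159 = 2226 ≡ 165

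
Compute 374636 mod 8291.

374636 = 45×8291 + 1541, so 374636 ≡ 1541 (mod 8291).

1541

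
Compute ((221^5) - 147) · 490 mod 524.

328

(221)^5 ≡ 461 (mod 524)
461 - 147 = 314
314 · 490 = 153860 ≡ 328 (mod 524)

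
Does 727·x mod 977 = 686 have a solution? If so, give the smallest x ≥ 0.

gcd(727, 977) = 1, so a unique solution mod 977 exists.
727⁻¹ ≡ 637 (mod 977).
x ≡ 637·686 ≡ 263 (mod 977).

263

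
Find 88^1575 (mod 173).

Compute successive squares:
1575 in binary is 11000100111, i.e. 1575 = 1024 + 512 + 32 + 4 + 2 + 1.
88^1 ≡ 88 (mod 173)
88^2 ≡ 88^2 = 7744 ≡ 132 (mod 173)
88^4 ≡ 132^2 = 17424 ≡ 124 (mod 173)
88^8 ≡ 124^2 = 15376 ≡ 152 (mod 173)
88^16 ≡ 152^2 = 23104 ≡ 95 (mod 173)
88^32 ≡ 95^2 = 9025 ≡ 29 (mod 173)
88^64 ≡ 29^2 = 841 ≡ 149 (mod 173)
88^128 ≡ 149^2 = 22201 ≡ 57 (mod 173)
88^256 ≡ 57^2 = 3249 ≡ 135 (mod 173)
88^512 ≡ 135^2 = 18225 ≡ 60 (mod 173)
88^1024 ≡ 60^2 = 3600 ≡ 140 (mod 173)
88^1575 = 88^1024 · 88^512 · 88^32 · 88^4 · 88^2 · 88^1 ≡ 140 · 60 · 29 · 124 · 132 · 88 (mod 173).
Accumulate the product:
140 · 60 = 8400 ≡ 96
96 · 29 = 2784 ≡ 16
16 · 124 = 1984 ≡ 81
81 · 132 = 10692 ≡ 139
139 · 88 = 12232 ≡ 122

122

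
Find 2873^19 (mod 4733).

4712

19 in binary is 10011, i.e. 19 = 16 + 2 + 1.
2873^1 ≡ 2873 (mod 4733)
2873^2 ≡ 2873^2 = 8254129 ≡ 4510 (mod 4733)
2873^4 ≡ 4510^2 = 20340100 ≡ 2399 (mod 4733)
2873^8 ≡ 2399^2 = 5755201 ≡ 4606 (mod 4733)
2873^16 ≡ 4606^2 = 21215236 ≡ 1930 (mod 4733)
2873^19 = 2873^16 · 2873^2 · 2873^1 ≡ 1930 · 4510 · 2873 (mod 4733).
Accumulate the product:
1930 · 4510 = 8704300 ≡ 313
313 · 2873 = 899249 ≡ 4712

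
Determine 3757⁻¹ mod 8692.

Apply the Euclidean algorithm and back-substitute:
8692 = 2·3757 + 1178
3757 = 3·1178 + 223
1178 = 5·223 + 63
223 = 3·63 + 34
63 = 1·34 + 29
34 = 1·29 + 5
29 = 5·5 + 4
5 = 1·4 + 1
4 = 4·1 + 0
gcd(3757, 8692) = 1, so the inverse exists.
Back-substitute for 1:
1 = 1·5 − 1·4
  = −1·29 + 6·5
  = 6·34 − 7·29
  = −7·63 + 13·34
  = 13·223 − 46·63
  = −46·1178 + 243·223
  = 243·3757 − 775·1178
  = −775·8692 + 1793·3757
So 3757⁻¹ ≡ 1793 (mod 8692).

1793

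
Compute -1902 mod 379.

-1902 = -6·379 + 372, so -1902 ≡ 372 (mod 379).

372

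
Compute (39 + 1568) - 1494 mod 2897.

113

39 + 1568 = 1607
1607 - 1494 = 113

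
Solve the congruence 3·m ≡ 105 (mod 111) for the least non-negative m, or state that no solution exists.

35

gcd(3, 111) = 3, and 3 | 105, so solutions exist.
Divide through by 3: 1·m ≡ 35 (mod 37).
1⁻¹ ≡ 1 (mod 37).
m ≡ 1·35 ≡ 35 (mod 37).
The smallest non-negative solution is m = 35.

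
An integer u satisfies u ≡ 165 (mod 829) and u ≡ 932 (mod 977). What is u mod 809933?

734659

829⁻¹ mod 977: 829*33 ≡ 1 (mod 977), so 829⁻¹ ≡ 33.
u = 165 + 829*((932 − 165)*33 mod 977) = 165 + 829*886 = 734659.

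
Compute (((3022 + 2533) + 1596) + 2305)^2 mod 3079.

1776

3022 + 2533 = 5555 ≡ 2476 (mod 3079)
2476 + 1596 = 4072 ≡ 993 (mod 3079)
993 + 2305 = 3298 ≡ 219 (mod 3079)
(219)^2 ≡ 1776 (mod 3079)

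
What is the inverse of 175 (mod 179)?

134

Run the extended Euclidean algorithm:
179 = 1×175 + 4
175 = 43×4 + 3
4 = 1×3 + 1
3 = 3×1 + 0
gcd(175, 179) = 1, so the inverse exists.
Back-substitute for 1:
1 = 1×4 − 1×3
  = −1×175 + 44×4
  = 44×179 − 45×175
So 175⁻¹ ≡ −45 ≡ 134 (mod 179).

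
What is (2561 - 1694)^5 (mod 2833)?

1985

2561 - 1694 = 867
(867)^5 ≡ 1985 (mod 2833)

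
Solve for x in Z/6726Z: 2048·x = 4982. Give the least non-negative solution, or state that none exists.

gcd(2048, 6726) = 2, and 2 | 4982, so solutions exist.
Divide through by 2: 1024·x ≡ 2491 (mod 3363).
1024⁻¹ ≡ 1225 (mod 3363).
x ≡ 1225·2491 ≡ 1234 (mod 3363).
The smallest non-negative solution is x = 1234.

1234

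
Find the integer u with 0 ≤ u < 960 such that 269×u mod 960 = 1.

389

960 = 3·269 + 153
269 = 1·153 + 116
153 = 1·116 + 37
116 = 3·37 + 5
37 = 7·5 + 2
5 = 2·2 + 1
2 = 2·1 + 0
gcd(269, 960) = 1, so the inverse exists.
Back-substitute for 1:
1 = 1·5 − 2·2
  = −2·37 + 15·5
  = 15·116 − 47·37
  = −47·153 + 62·116
  = 62·269 − 109·153
  = −109·960 + 389·269
So 269⁻¹ ≡ 389 (mod 960).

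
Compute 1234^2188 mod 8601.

6757

By square-and-multiply:
2188 in binary is 100010001100, i.e. 2188 = 2048 + 128 + 8 + 4.
1234^1 ≡ 1234 (mod 8601)
1234^2 ≡ 1234^2 = 1522756 ≡ 379 (mod 8601)
1234^4 ≡ 379^2 = 143641 ≡ 6025 (mod 8601)
1234^8 ≡ 6025^2 = 36300625 ≡ 4405 (mod 8601)
1234^16 ≡ 4405^2 = 19404025 ≡ 169 (mod 8601)
1234^32 ≡ 169^2 = 28561 ≡ 2758 (mod 8601)
1234^64 ≡ 2758^2 = 7606564 ≡ 3280 (mod 8601)
1234^128 ≡ 3280^2 = 10758400 ≡ 7150 (mod 8601)
1234^256 ≡ 7150^2 = 51122500 ≡ 6757 (mod 8601)
1234^512 ≡ 6757^2 = 45657049 ≡ 2941 (mod 8601)
1234^1024 ≡ 2941^2 = 8649481 ≡ 5476 (mod 8601)
1234^2048 ≡ 5476^2 = 29986576 ≡ 3490 (mod 8601)
1234^2188 = 1234^2048 × 1234^128 × 1234^8 × 1234^4 ≡ 3490 × 7150 × 4405 × 6025 (mod 8601).
Accumulate the product:
3490 × 7150 = 24953500 ≡ 1999
1999 × 4405 = 8805595 ≡ 6772
6772 × 6025 = 40801300 ≡ 6757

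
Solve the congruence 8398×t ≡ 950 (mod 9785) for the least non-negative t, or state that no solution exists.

gcd(8398, 9785) = 19, and 19 | 950, so solutions exist.
Divide through by 19: 442×t ≡ 50 mod 515.
442⁻¹ ≡ 388 (mod 515).
t ≡ 388×50 ≡ 345 (mod 515).
The smallest non-negative solution is t = 345.

345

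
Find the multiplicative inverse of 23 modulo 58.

53

Run the extended Euclidean algorithm:
58 = 2×23 + 12
23 = 1×12 + 11
12 = 1×11 + 1
11 = 11×1 + 0
gcd(23, 58) = 1, so the inverse exists.
Bézout: 1 = 2×58 − 5×23.
So 23⁻¹ ≡ −5 ≡ 53 (mod 58).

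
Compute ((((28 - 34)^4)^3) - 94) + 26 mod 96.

28 - 34 = -6 ≡ 90 (mod 96)
(90)^4 ≡ 48 (mod 96)
(48)^3 ≡ 0 (mod 96)
0 - 94 = -94 ≡ 2 (mod 96)
2 + 26 = 28

28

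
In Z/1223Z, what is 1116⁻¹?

1223 = 1·1116 + 107
1116 = 10·107 + 46
107 = 2·46 + 15
46 = 3·15 + 1
15 = 15·1 + 0
gcd(1116, 1223) = 1, so the inverse exists.
Bézout: 1 = −73·1223 + 80·1116.
So 1116⁻¹ ≡ 80 (mod 1223).

80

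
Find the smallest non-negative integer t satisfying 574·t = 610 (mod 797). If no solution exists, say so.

226

gcd(574, 797) = 1, so a unique solution mod 797 exists.
574⁻¹ ≡ 604 (mod 797).
t ≡ 604·610 ≡ 226 (mod 797).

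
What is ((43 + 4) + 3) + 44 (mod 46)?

2

43 + 4 = 47 ≡ 1 (mod 46)
1 + 3 = 4
4 + 44 = 48 ≡ 2 (mod 46)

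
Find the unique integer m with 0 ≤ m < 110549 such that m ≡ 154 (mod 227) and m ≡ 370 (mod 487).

227⁻¹ mod 487: 227*118 ≡ 1 (mod 487), so 227⁻¹ ≡ 118.
m = 154 + 227*((370 − 154)*118 mod 487) = 154 + 227*164 = 37382.

37382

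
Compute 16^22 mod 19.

5

16^1 ≡ 16 (mod 19)
16^2 ≡ 16^2 = 256 ≡ 9 (mod 19)
16^4 ≡ 9^2 = 81 ≡ 5 (mod 19)
16^8 ≡ 5^2 = 25 ≡ 6 (mod 19)
16^16 ≡ 6^2 = 36 ≡ 17 (mod 19)
16^22 = 16^16 · 16^4 · 16^2 ≡ 17 · 5 · 9 (mod 19).
Accumulate the product:
17 · 5 = 85 ≡ 9
9 · 9 = 81 ≡ 5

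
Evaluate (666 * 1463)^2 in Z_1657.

107

666 * 1463 = 974358 ≡ 42 (mod 1657)
(42)^2 ≡ 107 (mod 1657)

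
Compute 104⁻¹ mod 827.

167

Apply the Euclidean algorithm and back-substitute:
827 = 7·104 + 99
104 = 1·99 + 5
99 = 19·5 + 4
5 = 1·4 + 1
4 = 4·1 + 0
gcd(104, 827) = 1, so the inverse exists.
Back-substitute for 1:
1 = 1·5 − 1·4
  = −1·99 + 20·5
  = 20·104 − 21·99
  = −21·827 + 167·104
So 104⁻¹ ≡ 167 (mod 827).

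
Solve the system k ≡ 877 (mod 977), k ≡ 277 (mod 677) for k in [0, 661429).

660352

977⁻¹ mod 677: 977*422 ≡ 1 (mod 677), so 977⁻¹ ≡ 422.
k = 877 + 977*((277 − 877)*422 mod 677) = 877 + 977*675 = 660352.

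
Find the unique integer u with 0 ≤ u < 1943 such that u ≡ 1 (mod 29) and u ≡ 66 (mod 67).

29⁻¹ mod 67: 29·37 ≡ 1 (mod 67), so 29⁻¹ ≡ 37.
u = 1 + 29·((66 − 1)·37 mod 67) = 1 + 29·60 = 1741.

1741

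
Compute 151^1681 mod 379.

Using repeated squaring:
1681 in binary is 11010010001, i.e. 1681 = 1024 + 512 + 128 + 16 + 1.
151^1 ≡ 151 (mod 379)
151^2 ≡ 151^2 = 22801 ≡ 61 (mod 379)
151^4 ≡ 61^2 = 3721 ≡ 310 (mod 379)
151^8 ≡ 310^2 = 96100 ≡ 213 (mod 379)
151^16 ≡ 213^2 = 45369 ≡ 268 (mod 379)
151^32 ≡ 268^2 = 71824 ≡ 193 (mod 379)
151^64 ≡ 193^2 = 37249 ≡ 107 (mod 379)
151^128 ≡ 107^2 = 11449 ≡ 79 (mod 379)
151^256 ≡ 79^2 = 6241 ≡ 177 (mod 379)
151^512 ≡ 177^2 = 31329 ≡ 251 (mod 379)
151^1024 ≡ 251^2 = 63001 ≡ 87 (mod 379)
151^1681 = 151^1024 · 151^512 · 151^128 · 151^16 · 151^1 ≡ 87 · 251 · 79 · 268 · 151 (mod 379).
Accumulate the product:
87 · 251 = 21837 ≡ 234
234 · 79 = 18486 ≡ 294
294 · 268 = 78792 ≡ 339
339 · 151 = 51189 ≡ 24

24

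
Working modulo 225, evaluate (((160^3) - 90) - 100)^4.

0

(160)^3 ≡ 100 (mod 225)
100 - 90 = 10
10 - 100 = -90 ≡ 135 (mod 225)
(135)^4 ≡ 0 (mod 225)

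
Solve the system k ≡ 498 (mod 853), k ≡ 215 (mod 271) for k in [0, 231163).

69591

853⁻¹ mod 271: 853·61 ≡ 1 (mod 271), so 853⁻¹ ≡ 61.
k = 498 + 853·((215 − 498)·61 mod 271) = 498 + 853·81 = 69591.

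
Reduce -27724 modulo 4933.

1874

-27724 = -6·4933 + 1874, so -27724 ≡ 1874 (mod 4933).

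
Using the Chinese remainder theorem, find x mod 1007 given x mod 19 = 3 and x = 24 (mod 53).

554

19⁻¹ mod 53: 19*14 ≡ 1 (mod 53), so 19⁻¹ ≡ 14.
x = 3 + 19*((24 − 3)*14 mod 53) = 3 + 19*29 = 554.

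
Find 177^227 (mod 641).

599

By square-and-multiply:
227 in binary is 11100011, i.e. 227 = 128 + 64 + 32 + 2 + 1.
177^1 ≡ 177 (mod 641)
177^2 ≡ 177^2 = 31329 ≡ 561 (mod 641)
177^4 ≡ 561^2 = 314721 ≡ 631 (mod 641)
177^8 ≡ 631^2 = 398161 ≡ 100 (mod 641)
177^16 ≡ 100^2 = 10000 ≡ 385 (mod 641)
177^32 ≡ 385^2 = 148225 ≡ 154 (mod 641)
177^64 ≡ 154^2 = 23716 ≡ 640 (mod 641)
177^128 ≡ 640^2 = 409600 ≡ 1 (mod 641)
177^227 = 177^128 * 177^64 * 177^32 * 177^2 * 177^1 ≡ 1 * 640 * 154 * 561 * 177 (mod 641).
Accumulate the product:
1 * 640 = 640
640 * 154 = 98560 ≡ 487
487 * 561 = 273207 ≡ 141
141 * 177 = 24957 ≡ 599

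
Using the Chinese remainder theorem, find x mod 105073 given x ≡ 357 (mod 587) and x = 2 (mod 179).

90755

587⁻¹ mod 179: 587*111 ≡ 1 (mod 179), so 587⁻¹ ≡ 111.
x = 357 + 587*((2 − 357)*111 mod 179) = 357 + 587*154 = 90755.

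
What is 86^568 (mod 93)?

Compute successive squares:
86^1 ≡ 86 (mod 93)
86^2 ≡ 86^2 = 7396 ≡ 49 (mod 93)
86^4 ≡ 49^2 = 2401 ≡ 76 (mod 93)
86^8 ≡ 76^2 = 5776 ≡ 10 (mod 93)
86^16 ≡ 10^2 = 100 ≡ 7 (mod 93)
86^32 ≡ 7^2 = 49 (mod 93)
86^64 ≡ 49^2 = 2401 ≡ 76 (mod 93)
86^128 ≡ 76^2 = 5776 ≡ 10 (mod 93)
86^256 ≡ 10^2 = 100 ≡ 7 (mod 93)
86^512 ≡ 7^2 = 49 (mod 93)
86^568 = 86^512 * 86^32 * 86^16 * 86^8 ≡ 49 * 49 * 7 * 10 (mod 93).
Accumulate the product:
49 * 49 = 2401 ≡ 76
76 * 7 = 532 ≡ 67
67 * 10 = 670 ≡ 19

19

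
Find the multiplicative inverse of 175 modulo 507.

Apply the Euclidean algorithm and back-substitute:
507 = 2·175 + 157
175 = 1·157 + 18
157 = 8·18 + 13
18 = 1·13 + 5
13 = 2·5 + 3
5 = 1·3 + 2
3 = 1·2 + 1
2 = 2·1 + 0
gcd(175, 507) = 1, so the inverse exists.
Back-substitute for 1:
1 = 1·3 − 1·2
  = −1·5 + 2·3
  = 2·13 − 5·5
  = −5·18 + 7·13
  = 7·157 − 61·18
  = −61·175 + 68·157
  = 68·507 − 197·175
So 175⁻¹ ≡ −197 ≡ 310 (mod 507).

310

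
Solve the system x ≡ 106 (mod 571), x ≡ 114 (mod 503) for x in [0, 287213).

169122

571⁻¹ mod 503: 571*37 ≡ 1 (mod 503), so 571⁻¹ ≡ 37.
x = 106 + 571*((114 − 106)*37 mod 503) = 106 + 571*296 = 169122.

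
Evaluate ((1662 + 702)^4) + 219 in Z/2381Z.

1662 + 702 = 2364
(2364)^4 ≡ 186 (mod 2381)
186 + 219 = 405

405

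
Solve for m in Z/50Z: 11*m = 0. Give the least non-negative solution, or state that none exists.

gcd(11, 50) = 1, so a unique solution mod 50 exists.
11⁻¹ ≡ 41 (mod 50).
m ≡ 41*0 ≡ 0 (mod 50).

0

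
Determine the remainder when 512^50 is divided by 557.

272

512^1 ≡ 512 (mod 557)
512^2 ≡ 512^2 = 262144 ≡ 354 (mod 557)
512^4 ≡ 354^2 = 125316 ≡ 548 (mod 557)
512^8 ≡ 548^2 = 300304 ≡ 81 (mod 557)
512^16 ≡ 81^2 = 6561 ≡ 434 (mod 557)
512^32 ≡ 434^2 = 188356 ≡ 90 (mod 557)
512^50 = 512^32 × 512^16 × 512^2 ≡ 90 × 434 × 354 (mod 557).
Accumulate the product:
90 × 434 = 39060 ≡ 70
70 × 354 = 24780 ≡ 272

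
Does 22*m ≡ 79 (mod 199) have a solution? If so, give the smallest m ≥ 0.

gcd(22, 199) = 1, so a unique solution mod 199 exists.
22⁻¹ ≡ 190 (mod 199).
m ≡ 190*79 ≡ 85 (mod 199).

85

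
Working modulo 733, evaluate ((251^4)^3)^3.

218

(251)^4 ≡ 636 (mod 733)
(636)^3 ≡ 645 (mod 733)
(645)^3 ≡ 218 (mod 733)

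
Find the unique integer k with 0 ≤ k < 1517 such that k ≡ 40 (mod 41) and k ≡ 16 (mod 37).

41⁻¹ mod 37: 41·28 ≡ 1 (mod 37), so 41⁻¹ ≡ 28.
k = 40 + 41·((16 − 40)·28 mod 37) = 40 + 41·31 = 1311.

1311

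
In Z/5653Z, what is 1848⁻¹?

5653 = 3*1848 + 109
1848 = 16*109 + 104
109 = 1*104 + 5
104 = 20*5 + 4
5 = 1*4 + 1
4 = 4*1 + 0
gcd(1848, 5653) = 1, so the inverse exists.
Bézout: 1 = 373*5653 − 1141*1848.
So 1848⁻¹ ≡ −1141 ≡ 4512 (mod 5653).

4512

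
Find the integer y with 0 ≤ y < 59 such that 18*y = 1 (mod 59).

23

Run the extended Euclidean algorithm:
59 = 3·18 + 5
18 = 3·5 + 3
5 = 1·3 + 2
3 = 1·2 + 1
2 = 2·1 + 0
gcd(18, 59) = 1, so the inverse exists.
Back-substitute for 1:
1 = 1·3 − 1·2
  = −1·5 + 2·3
  = 2·18 − 7·5
  = −7·59 + 23·18
So 18⁻¹ ≡ 23 (mod 59).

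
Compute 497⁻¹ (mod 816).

353

Run the extended Euclidean algorithm:
816 = 1×497 + 319
497 = 1×319 + 178
319 = 1×178 + 141
178 = 1×141 + 37
141 = 3×37 + 30
37 = 1×30 + 7
30 = 4×7 + 2
7 = 3×2 + 1
2 = 2×1 + 0
gcd(497, 816) = 1, so the inverse exists.
Back-substitute for 1:
1 = 1×7 − 3×2
  = −3×30 + 13×7
  = 13×37 − 16×30
  = −16×141 + 61×37
  = 61×178 − 77×141
  = −77×319 + 138×178
  = 138×497 − 215×319
  = −215×816 + 353×497
So 497⁻¹ ≡ 353 (mod 816).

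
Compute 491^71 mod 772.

By square-and-multiply:
71 in binary is 1000111, i.e. 71 = 64 + 4 + 2 + 1.
491^1 ≡ 491 (mod 772)
491^2 ≡ 491^2 = 241081 ≡ 217 (mod 772)
491^4 ≡ 217^2 = 47089 ≡ 769 (mod 772)
491^8 ≡ 769^2 = 591361 ≡ 9 (mod 772)
491^16 ≡ 9^2 = 81 (mod 772)
491^32 ≡ 81^2 = 6561 ≡ 385 (mod 772)
491^64 ≡ 385^2 = 148225 ≡ 1 (mod 772)
491^71 = 491^64 × 491^4 × 491^2 × 491^1 ≡ 1 × 769 × 217 × 491 (mod 772).
Accumulate the product:
1 × 769 = 769
769 × 217 = 166873 ≡ 121
121 × 491 = 59411 ≡ 739

739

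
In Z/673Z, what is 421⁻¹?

673 = 1*421 + 252
421 = 1*252 + 169
252 = 1*169 + 83
169 = 2*83 + 3
83 = 27*3 + 2
3 = 1*2 + 1
2 = 2*1 + 0
gcd(421, 673) = 1, so the inverse exists.
Back-substitute for 1:
1 = 1*3 − 1*2
  = −1*83 + 28*3
  = 28*169 − 57*83
  = −57*252 + 85*169
  = 85*421 − 142*252
  = −142*673 + 227*421
So 421⁻¹ ≡ 227 (mod 673).

227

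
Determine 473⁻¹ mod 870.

Run the extended Euclidean algorithm:
870 = 1*473 + 397
473 = 1*397 + 76
397 = 5*76 + 17
76 = 4*17 + 8
17 = 2*8 + 1
8 = 8*1 + 0
gcd(473, 870) = 1, so the inverse exists.
Bézout: 1 = 56*870 − 103*473.
So 473⁻¹ ≡ −103 ≡ 767 (mod 870).

767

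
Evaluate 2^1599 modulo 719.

Using repeated squaring:
1599 in binary is 11000111111, i.e. 1599 = 1024 + 512 + 32 + 16 + 8 + 4 + 2 + 1.
2^1 ≡ 2 (mod 719)
2^2 ≡ 2^2 = 4 (mod 719)
2^4 ≡ 4^2 = 16 (mod 719)
2^8 ≡ 16^2 = 256 (mod 719)
2^16 ≡ 256^2 = 65536 ≡ 107 (mod 719)
2^32 ≡ 107^2 = 11449 ≡ 664 (mod 719)
2^64 ≡ 664^2 = 440896 ≡ 149 (mod 719)
2^128 ≡ 149^2 = 22201 ≡ 631 (mod 719)
2^256 ≡ 631^2 = 398161 ≡ 554 (mod 719)
2^512 ≡ 554^2 = 306916 ≡ 622 (mod 719)
2^1024 ≡ 622^2 = 386884 ≡ 62 (mod 719)
2^1599 = 2^1024 * 2^512 * 2^32 * 2^16 * 2^8 * 2^4 * 2^2 * 2^1 ≡ 62 * 622 * 664 * 107 * 256 * 16 * 4 * 2 (mod 719).
Accumulate the product:
62 * 622 = 38564 ≡ 457
457 * 664 = 303448 ≡ 30
30 * 107 = 3210 ≡ 334
334 * 256 = 85504 ≡ 662
662 * 16 = 10592 ≡ 526
526 * 4 = 2104 ≡ 666
666 * 2 = 1332 ≡ 613

613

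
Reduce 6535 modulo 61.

8

6535 = 107×61 + 8, so 6535 ≡ 8 (mod 61).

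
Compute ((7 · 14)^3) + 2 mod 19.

7 · 14 = 98 ≡ 3 (mod 19)
(3)^3 ≡ 8 (mod 19)
8 + 2 = 10

10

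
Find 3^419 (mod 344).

115

419 in binary is 110100011, i.e. 419 = 256 + 128 + 32 + 2 + 1.
3^1 ≡ 3 (mod 344)
3^2 ≡ 3^2 = 9 (mod 344)
3^4 ≡ 9^2 = 81 (mod 344)
3^8 ≡ 81^2 = 6561 ≡ 25 (mod 344)
3^16 ≡ 25^2 = 625 ≡ 281 (mod 344)
3^32 ≡ 281^2 = 78961 ≡ 185 (mod 344)
3^64 ≡ 185^2 = 34225 ≡ 169 (mod 344)
3^128 ≡ 169^2 = 28561 ≡ 9 (mod 344)
3^256 ≡ 9^2 = 81 (mod 344)
3^419 = 3^256 * 3^128 * 3^32 * 3^2 * 3^1 ≡ 81 * 9 * 185 * 9 * 3 (mod 344).
Accumulate the product:
81 * 9 = 729 ≡ 41
41 * 185 = 7585 ≡ 17
17 * 9 = 153
153 * 3 = 459 ≡ 115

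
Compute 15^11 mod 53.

49

11 in binary is 1011, i.e. 11 = 8 + 2 + 1.
15^1 ≡ 15 (mod 53)
15^2 ≡ 15^2 = 225 ≡ 13 (mod 53)
15^4 ≡ 13^2 = 169 ≡ 10 (mod 53)
15^8 ≡ 10^2 = 100 ≡ 47 (mod 53)
15^11 = 15^8 · 15^2 · 15^1 ≡ 47 · 13 · 15 (mod 53).
Accumulate the product:
47 · 13 = 611 ≡ 28
28 · 15 = 420 ≡ 49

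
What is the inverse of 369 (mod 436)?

436 = 1*369 + 67
369 = 5*67 + 34
67 = 1*34 + 33
34 = 1*33 + 1
33 = 33*1 + 0
gcd(369, 436) = 1, so the inverse exists.
Bézout: 1 = −11*436 + 13*369.
So 369⁻¹ ≡ 13 (mod 436).

13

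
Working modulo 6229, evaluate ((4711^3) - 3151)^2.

(4711)^3 ≡ 5866 (mod 6229)
5866 - 3151 = 2715
(2715)^2 ≡ 2318 (mod 6229)

2318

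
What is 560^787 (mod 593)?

Using repeated squaring:
787 in binary is 1100010011, i.e. 787 = 512 + 256 + 16 + 2 + 1.
560^1 ≡ 560 (mod 593)
560^2 ≡ 560^2 = 313600 ≡ 496 (mod 593)
560^4 ≡ 496^2 = 246016 ≡ 514 (mod 593)
560^8 ≡ 514^2 = 264196 ≡ 311 (mod 593)
560^16 ≡ 311^2 = 96721 ≡ 62 (mod 593)
560^32 ≡ 62^2 = 3844 ≡ 286 (mod 593)
560^64 ≡ 286^2 = 81796 ≡ 555 (mod 593)
560^128 ≡ 555^2 = 308025 ≡ 258 (mod 593)
560^256 ≡ 258^2 = 66564 ≡ 148 (mod 593)
560^512 ≡ 148^2 = 21904 ≡ 556 (mod 593)
560^787 = 560^512 * 560^256 * 560^16 * 560^2 * 560^1 ≡ 556 * 148 * 62 * 496 * 560 (mod 593).
Accumulate the product:
556 * 148 = 82288 ≡ 454
454 * 62 = 28148 ≡ 277
277 * 496 = 137392 ≡ 409
409 * 560 = 229040 ≡ 142

142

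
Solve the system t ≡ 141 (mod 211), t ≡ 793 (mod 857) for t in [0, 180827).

27360

211⁻¹ mod 857: 211*593 ≡ 1 (mod 857), so 211⁻¹ ≡ 593.
t = 141 + 211*((793 − 141)*593 mod 857) = 141 + 211*129 = 27360.
Check: 27360 mod 211 = 141, 27360 mod 857 = 793. ✓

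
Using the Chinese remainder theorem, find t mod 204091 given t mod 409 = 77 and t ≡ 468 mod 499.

41386

409⁻¹ mod 499: 409×438 ≡ 1 (mod 499), so 409⁻¹ ≡ 438.
t = 77 + 409×((468 − 77)×438 mod 499) = 77 + 409×101 = 41386.
Check: 41386 mod 409 = 77, 41386 mod 499 = 468. ✓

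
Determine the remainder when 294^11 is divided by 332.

96

11 in binary is 1011, i.e. 11 = 8 + 2 + 1.
294^1 ≡ 294 (mod 332)
294^2 ≡ 294^2 = 86436 ≡ 116 (mod 332)
294^4 ≡ 116^2 = 13456 ≡ 176 (mod 332)
294^8 ≡ 176^2 = 30976 ≡ 100 (mod 332)
294^11 = 294^8 · 294^2 · 294^1 ≡ 100 · 116 · 294 (mod 332).
Accumulate the product:
100 · 116 = 11600 ≡ 312
312 · 294 = 91728 ≡ 96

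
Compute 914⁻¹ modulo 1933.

Run the extended Euclidean algorithm:
1933 = 2×914 + 105
914 = 8×105 + 74
105 = 1×74 + 31
74 = 2×31 + 12
31 = 2×12 + 7
12 = 1×7 + 5
7 = 1×5 + 2
5 = 2×2 + 1
2 = 2×1 + 0
gcd(914, 1933) = 1, so the inverse exists.
Back-substitute for 1:
1 = 1×5 − 2×2
  = −2×7 + 3×5
  = 3×12 − 5×7
  = −5×31 + 13×12
  = 13×74 − 31×31
  = −31×105 + 44×74
  = 44×914 − 383×105
  = −383×1933 + 810×914
So 914⁻¹ ≡ 810 (mod 1933).

810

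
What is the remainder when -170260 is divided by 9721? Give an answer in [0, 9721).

-170260 = -18·9721 + 4718, so -170260 ≡ 4718 (mod 9721).

4718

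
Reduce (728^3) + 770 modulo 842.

(728)^3 ≡ 376 (mod 842)
376 + 770 = 1146 ≡ 304 (mod 842)

304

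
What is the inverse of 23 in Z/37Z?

29

By the extended Euclidean algorithm:
37 = 1*23 + 14
23 = 1*14 + 9
14 = 1*9 + 5
9 = 1*5 + 4
5 = 1*4 + 1
4 = 4*1 + 0
gcd(23, 37) = 1, so the inverse exists.
Back-substitute for 1:
1 = 1*5 − 1*4
  = −1*9 + 2*5
  = 2*14 − 3*9
  = −3*23 + 5*14
  = 5*37 − 8*23
So 23⁻¹ ≡ −8 ≡ 29 (mod 37).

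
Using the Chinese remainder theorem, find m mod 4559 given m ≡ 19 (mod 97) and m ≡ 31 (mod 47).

407

97⁻¹ mod 47: 97×16 ≡ 1 (mod 47), so 97⁻¹ ≡ 16.
m = 19 + 97×((31 − 19)×16 mod 47) = 19 + 97×4 = 407.
Check: 407 mod 97 = 19, 407 mod 47 = 31. ✓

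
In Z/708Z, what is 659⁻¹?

708 = 1·659 + 49
659 = 13·49 + 22
49 = 2·22 + 5
22 = 4·5 + 2
5 = 2·2 + 1
2 = 2·1 + 0
gcd(659, 708) = 1, so the inverse exists.
Bézout: 1 = 269·708 − 289·659.
So 659⁻¹ ≡ −289 ≡ 419 (mod 708).

419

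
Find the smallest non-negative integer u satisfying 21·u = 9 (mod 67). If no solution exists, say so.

gcd(21, 67) = 1, so a unique solution mod 67 exists.
21⁻¹ ≡ 16 (mod 67).
u ≡ 16·9 ≡ 10 (mod 67).

10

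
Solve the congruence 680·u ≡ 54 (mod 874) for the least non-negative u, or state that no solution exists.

243

gcd(680, 874) = 2, and 2 | 54, so solutions exist.
Divide through by 2: 340·u = 27 (mod 437).
340⁻¹ ≡ 9 (mod 437).
u ≡ 9·27 ≡ 243 (mod 437).
The smallest non-negative solution is u = 243.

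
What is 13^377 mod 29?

9

377 in binary is 101111001, i.e. 377 = 256 + 64 + 32 + 16 + 8 + 1.
13^1 ≡ 13 (mod 29)
13^2 ≡ 13^2 = 169 ≡ 24 (mod 29)
13^4 ≡ 24^2 = 576 ≡ 25 (mod 29)
13^8 ≡ 25^2 = 625 ≡ 16 (mod 29)
13^16 ≡ 16^2 = 256 ≡ 24 (mod 29)
13^32 ≡ 24^2 = 576 ≡ 25 (mod 29)
13^64 ≡ 25^2 = 625 ≡ 16 (mod 29)
13^128 ≡ 16^2 = 256 ≡ 24 (mod 29)
13^256 ≡ 24^2 = 576 ≡ 25 (mod 29)
13^377 = 13^256 × 13^64 × 13^32 × 13^16 × 13^8 × 13^1 ≡ 25 × 16 × 25 × 24 × 16 × 13 (mod 29).
Accumulate the product:
25 × 16 = 400 ≡ 23
23 × 25 = 575 ≡ 24
24 × 24 = 576 ≡ 25
25 × 16 = 400 ≡ 23
23 × 13 = 299 ≡ 9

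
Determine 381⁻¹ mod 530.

By the extended Euclidean algorithm:
530 = 1×381 + 149
381 = 2×149 + 83
149 = 1×83 + 66
83 = 1×66 + 17
66 = 3×17 + 15
17 = 1×15 + 2
15 = 7×2 + 1
2 = 2×1 + 0
gcd(381, 530) = 1, so the inverse exists.
Bézout: 1 = 179×530 − 249×381.
So 381⁻¹ ≡ −249 ≡ 281 (mod 530).

281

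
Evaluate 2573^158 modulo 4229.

2573^1 ≡ 2573 (mod 4229)
2573^2 ≡ 2573^2 = 6620329 ≡ 1944 (mod 4229)
2573^4 ≡ 1944^2 = 3779136 ≡ 2639 (mod 4229)
2573^8 ≡ 2639^2 = 6964321 ≡ 3387 (mod 4229)
2573^16 ≡ 3387^2 = 11471769 ≡ 2721 (mod 4229)
2573^32 ≡ 2721^2 = 7403841 ≡ 3091 (mod 4229)
2573^64 ≡ 3091^2 = 9554281 ≡ 970 (mod 4229)
2573^128 ≡ 970^2 = 940900 ≡ 2062 (mod 4229)
2573^158 = 2573^128 * 2573^16 * 2573^8 * 2573^4 * 2573^2 ≡ 2062 * 2721 * 3387 * 2639 * 1944 (mod 4229).
Accumulate the product:
2062 * 2721 = 5610702 ≡ 3048
3048 * 3387 = 10323576 ≡ 587
587 * 2639 = 1549093 ≡ 1279
1279 * 1944 = 2486376 ≡ 3953

3953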